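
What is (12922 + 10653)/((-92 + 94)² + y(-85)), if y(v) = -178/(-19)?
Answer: 447925/254 ≈ 1763.5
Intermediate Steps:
y(v) = 178/19 (y(v) = -178*(-1/19) = 178/19)
(12922 + 10653)/((-92 + 94)² + y(-85)) = (12922 + 10653)/((-92 + 94)² + 178/19) = 23575/(2² + 178/19) = 23575/(4 + 178/19) = 23575/(254/19) = 23575*(19/254) = 447925/254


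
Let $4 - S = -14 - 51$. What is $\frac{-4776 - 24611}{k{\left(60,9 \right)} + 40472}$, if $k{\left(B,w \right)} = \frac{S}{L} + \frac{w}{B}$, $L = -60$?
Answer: $- \frac{29387}{40471} \approx -0.72612$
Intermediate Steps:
$S = 69$ ($S = 4 - \left(-14 - 51\right) = 4 - -65 = 4 + 65 = 69$)
$k{\left(B,w \right)} = - \frac{23}{20} + \frac{w}{B}$ ($k{\left(B,w \right)} = \frac{69}{-60} + \frac{w}{B} = 69 \left(- \frac{1}{60}\right) + \frac{w}{B} = - \frac{23}{20} + \frac{w}{B}$)
$\frac{-4776 - 24611}{k{\left(60,9 \right)} + 40472} = \frac{-4776 - 24611}{\left(- \frac{23}{20} + \frac{9}{60}\right) + 40472} = - \frac{29387}{\left(- \frac{23}{20} + 9 \cdot \frac{1}{60}\right) + 40472} = - \frac{29387}{\left(- \frac{23}{20} + \frac{3}{20}\right) + 40472} = - \frac{29387}{-1 + 40472} = - \frac{29387}{40471}$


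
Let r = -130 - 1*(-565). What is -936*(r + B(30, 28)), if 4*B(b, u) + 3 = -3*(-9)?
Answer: -412776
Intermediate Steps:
r = 435 (r = -130 + 565 = 435)
B(b, u) = 6 (B(b, u) = -3/4 + (-3*(-9))/4 = -3/4 + (1/4)*27 = -3/4 + 27/4 = 6)
-936*(r + B(30, 28)) = -936*(435 + 6) = -936*441 = -412776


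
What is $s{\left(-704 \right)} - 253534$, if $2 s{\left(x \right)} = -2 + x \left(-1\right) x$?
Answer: $-501343$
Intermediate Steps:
$s{\left(x \right)} = -1 - \frac{x^{2}}{2}$ ($s{\left(x \right)} = \frac{-2 + x \left(-1\right) x}{2} = \frac{-2 + - x x}{2} = \frac{-2 - x^{2}}{2} = -1 - \frac{x^{2}}{2}$)
$s{\left(-704 \right)} - 253534 = \left(-1 - \frac{\left(-704\right)^{2}}{2}\right) - 253534 = \left(-1 - 247808\right) - 253534 = -247809 - 253534 = -501343$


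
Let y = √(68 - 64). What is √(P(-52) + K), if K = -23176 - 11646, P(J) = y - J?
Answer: 4*I*√2173 ≈ 186.46*I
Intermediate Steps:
y = 2 (y = √4 = 2)
P(J) = 2 - J
K = -34822
√(P(-52) + K) = √((2 - 1*(-52)) - 34822) = √((2 + 52) - 34822) = √(54 - 34822) = √(-34768) = 4*I*√2173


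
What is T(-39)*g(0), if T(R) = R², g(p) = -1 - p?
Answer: -1521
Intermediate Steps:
T(-39)*g(0) = (-39)²*(-1 - 1*0) = 1521*(-1 + 0) = 1521*(-1) = -1521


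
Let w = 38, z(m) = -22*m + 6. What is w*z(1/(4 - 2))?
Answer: -190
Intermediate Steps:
z(m) = 6 - 22*m
w*z(1/(4 - 2)) = 38*(6 - 22/(4 - 2)) = 38*(6 - 22/2) = 38*(6 - 22*1/2) = 38*(6 - 11) = 38*(-5) = -190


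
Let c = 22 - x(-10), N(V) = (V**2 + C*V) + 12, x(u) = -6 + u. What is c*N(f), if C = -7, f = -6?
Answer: 3420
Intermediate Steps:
N(V) = 12 + V**2 - 7*V (N(V) = (V**2 - 7*V) + 12 = 12 + V**2 - 7*V)
c = 38 (c = 22 - (-6 - 10) = 22 - 1*(-16) = 22 + 16 = 38)
c*N(f) = 38*(12 + (-6)**2 - 7*(-6)) = 38*(12 + 36 + 42) = 38*90 = 3420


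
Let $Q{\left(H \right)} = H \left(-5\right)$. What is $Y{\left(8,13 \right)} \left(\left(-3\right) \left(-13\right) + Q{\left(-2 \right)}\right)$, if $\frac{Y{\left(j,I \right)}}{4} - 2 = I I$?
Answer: $33516$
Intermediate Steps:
$Q{\left(H \right)} = - 5 H$
$Y{\left(j,I \right)} = 8 + 4 I^{2}$ ($Y{\left(j,I \right)} = 8 + 4 I I = 8 + 4 I^{2}$)
$Y{\left(8,13 \right)} \left(\left(-3\right) \left(-13\right) + Q{\left(-2 \right)}\right) = \left(8 + 4 \cdot 13^{2}\right) \left(\left(-3\right) \left(-13\right) - -10\right) = \left(8 + 4 \cdot 169\right) \left(39 + 10\right) = \left(8 + 676\right) 49 = 684 \cdot 49 = 33516$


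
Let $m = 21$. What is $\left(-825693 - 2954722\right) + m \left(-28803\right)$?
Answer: $-4385278$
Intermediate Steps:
$\left(-825693 - 2954722\right) + m \left(-28803\right) = \left(-825693 - 2954722\right) + 21 \left(-28803\right) = -3780415 - 604863 = -4385278$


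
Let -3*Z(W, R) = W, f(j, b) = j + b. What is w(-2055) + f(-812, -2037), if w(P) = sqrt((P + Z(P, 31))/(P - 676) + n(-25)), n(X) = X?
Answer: -2849 + I*sqrt(182717555)/2731 ≈ -2849.0 + 4.9496*I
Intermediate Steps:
f(j, b) = b + j
Z(W, R) = -W/3
w(P) = sqrt(-25 + 2*P/(3*(-676 + P))) (w(P) = sqrt((P - P/3)/(P - 676) - 25) = sqrt((2*P/3)/(-676 + P) - 25) = sqrt(2*P/(3*(-676 + P)) - 25) = sqrt(-25 + 2*P/(3*(-676 + P))))
w(-2055) + f(-812, -2037) = sqrt(3)*sqrt((50700 - 73*(-2055))/(-676 - 2055))/3 + (-2037 - 812) = sqrt(3)*sqrt((50700 + 150015)/(-2731))/3 - 2849 = sqrt(3)*sqrt(-1/2731*200715)/3 - 2849 = sqrt(3)*sqrt(-200715/2731)/3 - 2849 = sqrt(3)*(I*sqrt(548152665)/2731)/3 - 2849 = I*sqrt(182717555)/2731 - 2849 = -2849 + I*sqrt(182717555)/2731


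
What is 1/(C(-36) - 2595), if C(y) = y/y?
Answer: -1/2594 ≈ -0.00038551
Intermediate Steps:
C(y) = 1
1/(C(-36) - 2595) = 1/(1 - 2595) = 1/(-2594) = -1/2594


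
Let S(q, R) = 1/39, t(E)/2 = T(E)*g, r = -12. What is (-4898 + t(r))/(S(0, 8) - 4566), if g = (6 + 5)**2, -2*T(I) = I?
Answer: 134394/178073 ≈ 0.75471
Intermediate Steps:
T(I) = -I/2
g = 121 (g = 11**2 = 121)
t(E) = -121*E (t(E) = 2*(-E/2*121) = 2*(-121*E/2) = -121*E)
S(q, R) = 1/39
(-4898 + t(r))/(S(0, 8) - 4566) = (-4898 - 121*(-12))/(1/39 - 4566) = (-4898 + 1452)/(-178073/39) = -3446*(-39/178073) = 134394/178073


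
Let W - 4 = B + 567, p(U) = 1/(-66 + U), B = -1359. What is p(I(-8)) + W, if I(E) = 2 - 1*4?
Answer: -53585/68 ≈ -788.01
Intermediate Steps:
I(E) = -2 (I(E) = 2 - 4 = -2)
W = -788 (W = 4 + (-1359 + 567) = 4 - 792 = -788)
p(I(-8)) + W = 1/(-66 - 2) - 788 = 1/(-68) - 788 = -1/68 - 788 = -53585/68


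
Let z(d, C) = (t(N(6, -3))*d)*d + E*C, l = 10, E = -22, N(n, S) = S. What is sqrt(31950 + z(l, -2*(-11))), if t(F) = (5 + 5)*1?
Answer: sqrt(32466) ≈ 180.18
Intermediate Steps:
t(F) = 10 (t(F) = 10*1 = 10)
z(d, C) = -22*C + 10*d**2 (z(d, C) = (10*d)*d - 22*C = 10*d**2 - 22*C = -22*C + 10*d**2)
sqrt(31950 + z(l, -2*(-11))) = sqrt(31950 + (-(-44)*(-11) + 10*10**2)) = sqrt(31950 + (-22*22 + 10*100)) = sqrt(31950 + (-484 + 1000)) = sqrt(31950 + 516) = sqrt(32466)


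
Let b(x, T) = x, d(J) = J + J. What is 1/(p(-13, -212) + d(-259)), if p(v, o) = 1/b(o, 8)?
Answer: -212/109817 ≈ -0.0019305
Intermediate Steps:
d(J) = 2*J
p(v, o) = 1/o
1/(p(-13, -212) + d(-259)) = 1/(1/(-212) + 2*(-259)) = 1/(-1/212 - 518) = 1/(-109817/212) = -212/109817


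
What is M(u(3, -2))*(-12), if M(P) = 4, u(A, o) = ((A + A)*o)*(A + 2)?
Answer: -48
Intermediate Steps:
u(A, o) = 2*A*o*(2 + A) (u(A, o) = ((2*A)*o)*(2 + A) = (2*A*o)*(2 + A) = 2*A*o*(2 + A))
M(u(3, -2))*(-12) = 4*(-12) = -48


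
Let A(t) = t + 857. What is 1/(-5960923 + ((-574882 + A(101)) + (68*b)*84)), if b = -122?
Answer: -1/7231711 ≈ -1.3828e-7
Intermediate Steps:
A(t) = 857 + t
1/(-5960923 + ((-574882 + A(101)) + (68*b)*84)) = 1/(-5960923 + ((-574882 + (857 + 101)) + (68*(-122))*84)) = 1/(-5960923 + ((-574882 + 958) - 8296*84)) = 1/(-5960923 + (-573924 - 696864)) = 1/(-5960923 - 1270788) = 1/(-7231711) = -1/7231711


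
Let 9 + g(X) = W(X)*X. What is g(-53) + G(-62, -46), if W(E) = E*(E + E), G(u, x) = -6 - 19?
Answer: -297788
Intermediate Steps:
G(u, x) = -25
W(E) = 2*E² (W(E) = E*(2*E) = 2*E²)
g(X) = -9 + 2*X³ (g(X) = -9 + (2*X²)*X = -9 + 2*X³)
g(-53) + G(-62, -46) = (-9 + 2*(-53)³) - 25 = (-9 + 2*(-148877)) - 25 = (-9 - 297754) - 25 = -297763 - 25 = -297788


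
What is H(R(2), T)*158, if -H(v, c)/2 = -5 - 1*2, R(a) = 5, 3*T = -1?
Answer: 2212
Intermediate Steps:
T = -⅓ (T = (⅓)*(-1) = -⅓ ≈ -0.33333)
H(v, c) = 14 (H(v, c) = -2*(-5 - 1*2) = -2*(-5 - 2) = -2*(-7) = 14)
H(R(2), T)*158 = 14*158 = 2212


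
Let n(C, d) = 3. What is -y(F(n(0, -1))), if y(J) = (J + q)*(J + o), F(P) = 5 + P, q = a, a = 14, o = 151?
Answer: -3498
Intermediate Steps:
q = 14
y(J) = (14 + J)*(151 + J) (y(J) = (J + 14)*(J + 151) = (14 + J)*(151 + J))
-y(F(n(0, -1))) = -(2114 + (5 + 3)² + 165*(5 + 3)) = -(2114 + 8² + 165*8) = -(2114 + 64 + 1320) = -1*3498 = -3498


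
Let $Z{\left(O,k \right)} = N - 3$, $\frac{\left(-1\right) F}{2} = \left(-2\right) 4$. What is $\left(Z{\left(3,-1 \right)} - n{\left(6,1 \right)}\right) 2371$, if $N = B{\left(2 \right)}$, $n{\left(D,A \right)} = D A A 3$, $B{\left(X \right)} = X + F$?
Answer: $-7113$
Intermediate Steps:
$F = 16$ ($F = - 2 \left(\left(-2\right) 4\right) = \left(-2\right) \left(-8\right) = 16$)
$B{\left(X \right)} = 16 + X$ ($B{\left(X \right)} = X + 16 = 16 + X$)
$n{\left(D,A \right)} = 3 D A^{2}$ ($n{\left(D,A \right)} = A D A 3 = D A^{2} \cdot 3 = 3 D A^{2}$)
$N = 18$ ($N = 16 + 2 = 18$)
$Z{\left(O,k \right)} = 15$ ($Z{\left(O,k \right)} = 18 - 3 = 15$)
$\left(Z{\left(3,-1 \right)} - n{\left(6,1 \right)}\right) 2371 = \left(15 - 3 \cdot 6 \cdot 1^{2}\right) 2371 = \left(15 - 3 \cdot 6 \cdot 1\right) 2371 = \left(15 - 18\right) 2371 = \left(-3\right) 2371 = -7113$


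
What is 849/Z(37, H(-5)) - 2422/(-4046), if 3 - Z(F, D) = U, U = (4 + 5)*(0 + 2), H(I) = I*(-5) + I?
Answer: -80922/1445 ≈ -56.001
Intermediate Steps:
H(I) = -4*I (H(I) = -5*I + I = -4*I)
U = 18 (U = 9*2 = 18)
Z(F, D) = -15 (Z(F, D) = 3 - 1*18 = 3 - 18 = -15)
849/Z(37, H(-5)) - 2422/(-4046) = 849/(-15) - 2422/(-4046) = 849*(-1/15) - 2422*(-1/4046) = -283/5 + 173/289 = -80922/1445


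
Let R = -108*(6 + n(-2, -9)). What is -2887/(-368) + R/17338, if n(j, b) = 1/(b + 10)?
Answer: 24888299/3190192 ≈ 7.8015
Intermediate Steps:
n(j, b) = 1/(10 + b)
R = -756 (R = -108*(6 + 1/(10 - 9)) = -108*(6 + 1/1) = -108*(6 + 1) = -108*7 = -756)
-2887/(-368) + R/17338 = -2887/(-368) - 756/17338 = -2887*(-1/368) - 756*1/17338 = 2887/368 - 378/8669 = 24888299/3190192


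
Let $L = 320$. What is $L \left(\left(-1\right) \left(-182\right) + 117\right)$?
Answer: $95680$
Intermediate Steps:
$L \left(\left(-1\right) \left(-182\right) + 117\right) = 320 \left(\left(-1\right) \left(-182\right) + 117\right) = 320 \left(182 + 117\right) = 320 \cdot 299 = 95680$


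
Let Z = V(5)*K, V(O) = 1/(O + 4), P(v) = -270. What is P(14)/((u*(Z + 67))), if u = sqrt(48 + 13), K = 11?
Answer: -1215*sqrt(61)/18727 ≈ -0.50673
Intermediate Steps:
V(O) = 1/(4 + O)
u = sqrt(61) ≈ 7.8102
Z = 11/9 (Z = 11/(4 + 5) = 11/9 ≈ 1.2222)
P(14)/((u*(Z + 67))) = -270*sqrt(61)/(61*(11/9 + 67)) = -270*9*sqrt(61)/37454 = -1215*sqrt(61)/18727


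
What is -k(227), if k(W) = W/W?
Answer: -1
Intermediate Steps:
k(W) = 1
-k(227) = -1*1 = -1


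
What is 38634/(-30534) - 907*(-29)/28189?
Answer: -6807572/20493403 ≈ -0.33218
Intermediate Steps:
38634/(-30534) - 907*(-29)/28189 = 38634*(-1/30534) + 26303*(1/28189) = -6439/5089 + 26303/28189 = -6807572/20493403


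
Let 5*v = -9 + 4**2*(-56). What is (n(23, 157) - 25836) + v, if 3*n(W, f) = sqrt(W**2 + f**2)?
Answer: -26017 + sqrt(25178)/3 ≈ -25964.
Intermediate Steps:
v = -181 (v = (-9 + 4**2*(-56))/5 = (-9 + 16*(-56))/5 = (-9 - 896)/5 = (1/5)*(-905) = -181)
n(W, f) = sqrt(W**2 + f**2)/3
(n(23, 157) - 25836) + v = (sqrt(23**2 + 157**2)/3 - 25836) - 181 = (sqrt(529 + 24649)/3 - 25836) - 181 = (sqrt(25178)/3 - 25836) - 181 = (-25836 + sqrt(25178)/3) - 181 = -26017 + sqrt(25178)/3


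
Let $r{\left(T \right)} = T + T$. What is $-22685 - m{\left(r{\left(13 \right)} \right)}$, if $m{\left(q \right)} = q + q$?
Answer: $-22737$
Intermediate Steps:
$r{\left(T \right)} = 2 T$
$m{\left(q \right)} = 2 q$
$-22685 - m{\left(r{\left(13 \right)} \right)} = -22685 - 2 \cdot 2 \cdot 13 = -22685 - 2 \cdot 26 = -22685 - 52 = -22737$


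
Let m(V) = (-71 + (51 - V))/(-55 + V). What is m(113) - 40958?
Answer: -2375697/58 ≈ -40960.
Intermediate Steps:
m(V) = (-20 - V)/(-55 + V)
m(113) - 40958 = (-20 - 1*113)/(-55 + 113) - 40958 = (-20 - 113)/58 - 40958 = (1/58)*(-133) - 40958 = -133/58 - 40958 = -2375697/58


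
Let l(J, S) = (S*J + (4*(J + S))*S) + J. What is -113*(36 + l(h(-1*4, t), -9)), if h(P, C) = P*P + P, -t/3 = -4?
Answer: 18984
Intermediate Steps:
t = 12 (t = -3*(-4) = 12)
h(P, C) = P + P² (h(P, C) = P² + P = P + P²)
l(J, S) = J + J*S + S*(4*J + 4*S) (l(J, S) = (J*S + (4*J + 4*S)*S) + J = (J*S + S*(4*J + 4*S)) + J = J + J*S + S*(4*J + 4*S))
-113*(36 + l(h(-1*4, t), -9)) = -113*(36 + ((-1*4)*(1 - 1*4) + 4*(-9)² + 5*((-1*4)*(1 - 1*4))*(-9))) = -113*(36 + (-4*(1 - 4) + 4*81 + 5*(-4*(1 - 4))*(-9))) = -113*(36 + (-4*(-3) + 324 + 5*(-4*(-3))*(-9))) = -113*(36 + (12 + 324 + 5*12*(-9))) = -113*(36 + (12 + 324 - 540)) = -113*(36 - 204) = -113*(-168) = 18984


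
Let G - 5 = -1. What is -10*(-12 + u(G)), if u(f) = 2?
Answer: 100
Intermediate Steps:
G = 4 (G = 5 - 1 = 4)
-10*(-12 + u(G)) = -10*(-12 + 2) = -10*(-10) = 100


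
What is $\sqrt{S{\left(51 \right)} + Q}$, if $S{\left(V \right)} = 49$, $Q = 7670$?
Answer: $\sqrt{7719} \approx 87.858$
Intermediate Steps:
$\sqrt{S{\left(51 \right)} + Q} = \sqrt{49 + 7670} = \sqrt{7719}$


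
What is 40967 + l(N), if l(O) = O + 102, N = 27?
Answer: 41096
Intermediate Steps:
l(O) = 102 + O
40967 + l(N) = 40967 + (102 + 27) = 40967 + 129 = 41096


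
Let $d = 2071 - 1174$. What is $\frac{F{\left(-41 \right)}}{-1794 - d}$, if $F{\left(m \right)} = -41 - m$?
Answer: $0$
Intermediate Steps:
$d = 897$ ($d = 2071 - 1174 = 897$)
$\frac{F{\left(-41 \right)}}{-1794 - d} = \frac{-41 - -41}{-1794 - 897} = \frac{-41 + 41}{-1794 - 897} = \frac{0}{-2691} = 0 \left(- \frac{1}{2691}\right) = 0$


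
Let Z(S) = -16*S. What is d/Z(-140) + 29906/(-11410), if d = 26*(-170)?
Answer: -59909/13040 ≈ -4.5942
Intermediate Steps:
d = -4420
d/Z(-140) + 29906/(-11410) = -4420/((-16*(-140))) + 29906/(-11410) = -4420/2240 + 29906*(-1/11410) = -4420*1/2240 - 14953/5705 = -221/112 - 14953/5705 = -59909/13040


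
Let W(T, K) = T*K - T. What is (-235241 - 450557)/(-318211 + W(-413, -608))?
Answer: 342899/33347 ≈ 10.283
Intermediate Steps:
W(T, K) = -T + K*T (W(T, K) = K*T - T = -T + K*T)
(-235241 - 450557)/(-318211 + W(-413, -608)) = (-235241 - 450557)/(-318211 - 413*(-1 - 608)) = -685798/(-318211 - 413*(-609)) = -685798/(-318211 + 251517) = -685798/(-66694) = -685798*(-1/66694) = 342899/33347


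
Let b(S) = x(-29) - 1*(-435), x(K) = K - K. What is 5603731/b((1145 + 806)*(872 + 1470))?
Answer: 5603731/435 ≈ 12882.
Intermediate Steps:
x(K) = 0
b(S) = 435 (b(S) = 0 - 1*(-435) = 0 + 435 = 435)
5603731/b((1145 + 806)*(872 + 1470)) = 5603731/435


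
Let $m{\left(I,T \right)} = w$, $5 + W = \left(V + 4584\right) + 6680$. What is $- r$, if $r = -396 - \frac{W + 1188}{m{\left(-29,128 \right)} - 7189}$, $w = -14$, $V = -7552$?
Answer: $\frac{2847493}{7203} \approx 395.32$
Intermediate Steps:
$W = 3707$ ($W = -5 + \left(\left(-7552 + 4584\right) + 6680\right) = -5 + \left(-2968 + 6680\right) = -5 + 3712 = 3707$)
$m{\left(I,T \right)} = -14$
$r = - \frac{2847493}{7203}$ ($r = -396 - \frac{3707 + 1188}{-14 - 7189} = -396 - \frac{4895}{-7203} = -396 - 4895 \left(- \frac{1}{7203}\right) = -396 - - \frac{4895}{7203} = -396 + \frac{4895}{7203} = - \frac{2847493}{7203} \approx -395.32$)
$- r = \left(-1\right) \left(- \frac{2847493}{7203}\right) = \frac{2847493}{7203}$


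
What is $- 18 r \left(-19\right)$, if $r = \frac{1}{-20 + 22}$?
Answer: $171$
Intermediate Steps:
$r = \frac{1}{2} \approx 0.5$
$- 18 r \left(-19\right) = \left(-18\right) \frac{1}{2} \left(-19\right) = \left(-9\right) \left(-19\right) = 171$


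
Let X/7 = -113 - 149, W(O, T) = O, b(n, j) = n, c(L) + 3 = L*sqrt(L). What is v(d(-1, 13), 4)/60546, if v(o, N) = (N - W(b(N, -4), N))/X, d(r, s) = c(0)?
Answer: 0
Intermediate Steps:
c(L) = -3 + L**(3/2) (c(L) = -3 + L*sqrt(L) = -3 + L**(3/2))
d(r, s) = -3 (d(r, s) = -3 + 0**(3/2) = -3 + 0 = -3)
X = -1834 (X = 7*(-113 - 149) = 7*(-262) = -1834)
v(o, N) = 0 (v(o, N) = (N - N)/(-1834) = 0*(-1/1834) = 0)
v(d(-1, 13), 4)/60546 = 0/60546 = 0*(1/60546) = 0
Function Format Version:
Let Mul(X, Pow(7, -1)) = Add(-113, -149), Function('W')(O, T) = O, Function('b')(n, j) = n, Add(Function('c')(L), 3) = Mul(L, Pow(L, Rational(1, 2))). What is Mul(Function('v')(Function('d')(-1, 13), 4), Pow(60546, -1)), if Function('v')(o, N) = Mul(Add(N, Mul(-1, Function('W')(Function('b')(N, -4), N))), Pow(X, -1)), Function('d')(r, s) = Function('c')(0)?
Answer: 0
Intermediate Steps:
Function('c')(L) = Add(-3, Pow(L, Rational(3, 2))) (Function('c')(L) = Add(-3, Mul(L, Pow(L, Rational(1, 2)))) = Add(-3, Pow(L, Rational(3, 2))))
Function('d')(r, s) = -3 (Function('d')(r, s) = Add(-3, Pow(0, Rational(3, 2))) = Add(-3, 0) = -3)
X = -1834 (X = Mul(7, Add(-113, -149)) = Mul(7, -262) = -1834)
Function('v')(o, N) = 0 (Function('v')(o, N) = Mul(Add(N, Mul(-1, N)), Pow(-1834, -1)) = Mul(0, Rational(-1, 1834)) = 0)
Mul(Function('v')(Function('d')(-1, 13), 4), Pow(60546, -1)) = Mul(0, Pow(60546, -1)) = Mul(0, Rational(1, 60546)) = 0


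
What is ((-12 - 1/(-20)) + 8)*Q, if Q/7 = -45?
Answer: 4977/4 ≈ 1244.3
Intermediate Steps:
Q = -315 (Q = 7*(-45) = -315)
((-12 - 1/(-20)) + 8)*Q = ((-12 - 1/(-20)) + 8)*(-315) = ((-12 - 1*(-1/20)) + 8)*(-315) = ((-12 + 1/20) + 8)*(-315) = (-239/20 + 8)*(-315) = -79/20*(-315) = 4977/4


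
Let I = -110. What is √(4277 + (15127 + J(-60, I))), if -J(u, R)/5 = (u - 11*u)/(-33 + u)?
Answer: 2*√4669561/31 ≈ 139.41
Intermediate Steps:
J(u, R) = 50*u/(-33 + u) (J(u, R) = -5*(u - 11*u)/(-33 + u) = -5*(-10*u)/(-33 + u) = -(-50)*u/(-33 + u) = 50*u/(-33 + u))
√(4277 + (15127 + J(-60, I))) = √(4277 + (15127 + 50*(-60)/(-33 - 60))) = √(4277 + (15127 + 50*(-60)/(-93))) = √(4277 + (15127 + 50*(-60)*(-1/93))) = √(4277 + (15127 + 1000/31)) = √(4277 + 469937/31) = √(602524/31) = 2*√4669561/31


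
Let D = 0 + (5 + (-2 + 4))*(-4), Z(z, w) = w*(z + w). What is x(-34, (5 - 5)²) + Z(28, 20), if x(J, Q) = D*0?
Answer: 960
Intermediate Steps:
Z(z, w) = w*(w + z)
D = -28 (D = 0 + (5 + 2)*(-4) = 0 + 7*(-4) = 0 - 28 = -28)
x(J, Q) = 0 (x(J, Q) = -28*0 = 0)
x(-34, (5 - 5)²) + Z(28, 20) = 0 + 20*(20 + 28) = 0 + 20*48 = 0 + 960 = 960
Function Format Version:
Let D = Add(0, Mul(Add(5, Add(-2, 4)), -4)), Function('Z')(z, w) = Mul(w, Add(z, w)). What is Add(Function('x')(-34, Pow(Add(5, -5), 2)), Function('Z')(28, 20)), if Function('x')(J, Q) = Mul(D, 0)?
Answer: 960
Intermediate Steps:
Function('Z')(z, w) = Mul(w, Add(w, z))
D = -28 (D = Add(0, Mul(Add(5, 2), -4)) = Add(0, Mul(7, -4)) = Add(0, -28) = -28)
Function('x')(J, Q) = 0 (Function('x')(J, Q) = Mul(-28, 0) = 0)
Add(Function('x')(-34, Pow(Add(5, -5), 2)), Function('Z')(28, 20)) = Add(0, Mul(20, Add(20, 28))) = Add(0, Mul(20, 48)) = Add(0, 960) = 960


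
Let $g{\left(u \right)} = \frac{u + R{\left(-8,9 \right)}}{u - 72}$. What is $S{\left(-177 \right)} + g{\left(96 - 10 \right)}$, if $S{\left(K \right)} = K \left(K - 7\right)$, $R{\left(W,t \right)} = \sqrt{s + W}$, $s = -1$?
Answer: $\frac{228019}{7} + \frac{3 i}{14} \approx 32574.0 + 0.21429 i$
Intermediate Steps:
$R{\left(W,t \right)} = \sqrt{-1 + W}$
$S{\left(K \right)} = K \left(-7 + K\right)$
$g{\left(u \right)} = \frac{u + 3 i}{-72 + u}$ ($g{\left(u \right)} = \frac{u + \sqrt{-1 - 8}}{u - 72} = \frac{u + \sqrt{-9}}{-72 + u} = \frac{u + 3 i}{-72 + u}$)
$S{\left(-177 \right)} + g{\left(96 - 10 \right)} = - 177 \left(-7 - 177\right) + \frac{\left(96 - 10\right) + 3 i}{-72 + \left(96 - 10\right)} = \left(-177\right) \left(-184\right) + \frac{86 + 3 i}{-72 + 86} = 32568 + \frac{86 + 3 i}{14} = 32568 + \left(\frac{43}{7} + \frac{3 i}{14}\right) = \frac{228019}{7} + \frac{3 i}{14}$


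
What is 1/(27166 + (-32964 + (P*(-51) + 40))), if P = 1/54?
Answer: -18/103661 ≈ -0.00017364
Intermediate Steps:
P = 1/54 ≈ 0.018519
1/(27166 + (-32964 + (P*(-51) + 40))) = 1/(27166 + (-32964 + ((1/54)*(-51) + 40))) = 1/(27166 + (-32964 + (-17/18 + 40))) = 1/(27166 + (-32964 + 703/18)) = 1/(27166 - 592649/18) = 1/(-103661/18) = -18/103661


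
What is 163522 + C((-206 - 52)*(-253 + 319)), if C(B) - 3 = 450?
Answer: 163975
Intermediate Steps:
C(B) = 453 (C(B) = 3 + 450 = 453)
163522 + C((-206 - 52)*(-253 + 319)) = 163522 + 453 = 163975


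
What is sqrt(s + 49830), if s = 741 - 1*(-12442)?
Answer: sqrt(63013) ≈ 251.02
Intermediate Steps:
s = 13183 (s = 741 + 12442 = 13183)
sqrt(s + 49830) = sqrt(13183 + 49830) = sqrt(63013)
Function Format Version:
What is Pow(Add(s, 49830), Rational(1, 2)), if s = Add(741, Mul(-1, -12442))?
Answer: Pow(63013, Rational(1, 2)) ≈ 251.02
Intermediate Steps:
s = 13183 (s = Add(741, 12442) = 13183)
Pow(Add(s, 49830), Rational(1, 2)) = Pow(Add(13183, 49830), Rational(1, 2)) = Pow(63013, Rational(1, 2))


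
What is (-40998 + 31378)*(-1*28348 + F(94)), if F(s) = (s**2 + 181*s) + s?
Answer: 23126480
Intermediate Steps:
F(s) = s**2 + 182*s
(-40998 + 31378)*(-1*28348 + F(94)) = (-40998 + 31378)*(-1*28348 + 94*(182 + 94)) = -9620*(-28348 + 94*276) = -9620*(-28348 + 25944) = -9620*(-2404) = 23126480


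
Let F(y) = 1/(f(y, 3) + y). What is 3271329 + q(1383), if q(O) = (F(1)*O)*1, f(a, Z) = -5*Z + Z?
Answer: 35983236/11 ≈ 3.2712e+6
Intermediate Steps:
f(a, Z) = -4*Z
F(y) = 1/(-12 + y) (F(y) = 1/(-4*3 + y) = 1/(-12 + y))
q(O) = -O/11 (q(O) = (O/(-12 + 1))*1 = (O/(-11))*1 = -O/11*1 = -O/11)
3271329 + q(1383) = 3271329 - 1/11*1383 = 3271329 - 1383/11 = 35983236/11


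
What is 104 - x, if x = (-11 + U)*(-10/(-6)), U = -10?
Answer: 139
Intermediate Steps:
x = -35 (x = (-11 - 10)*(-10/(-6)) = -(-210)*(-1)/6 = -21*5/3 = -35)
104 - x = 104 - 1*(-35) = 104 + 35 = 139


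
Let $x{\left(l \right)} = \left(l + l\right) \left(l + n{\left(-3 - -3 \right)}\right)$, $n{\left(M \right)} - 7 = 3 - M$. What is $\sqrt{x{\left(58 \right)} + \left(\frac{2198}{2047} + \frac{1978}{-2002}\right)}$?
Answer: $\frac{\sqrt{33118866429846197}}{2049047} \approx 88.815$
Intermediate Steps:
$n{\left(M \right)} = 10 - M$ ($n{\left(M \right)} = 7 - \left(-3 + M\right) = 10 - M$)
$x{\left(l \right)} = 2 l \left(10 + l\right)$ ($x{\left(l \right)} = \left(l + l\right) \left(l + \left(10 - \left(-3 - -3\right)\right)\right) = 2 l \left(l + \left(10 - \left(-3 + 3\right)\right)\right) = 2 l \left(l + \left(10 - 0\right)\right) = 2 l \left(l + \left(10 + 0\right)\right) = 2 l \left(l + 10\right) = 2 l \left(10 + l\right)$)
$\sqrt{x{\left(58 \right)} + \left(\frac{2198}{2047} + \frac{1978}{-2002}\right)} = \sqrt{2 \cdot 58 \left(10 + 58\right) + \left(\frac{2198}{2047} + \frac{1978}{-2002}\right)} = \sqrt{2 \cdot 58 \cdot 68 + \left(2198 \cdot \frac{1}{2047} + 1978 \left(- \frac{1}{2002}\right)\right)} = \sqrt{7888 + \left(\frac{2198}{2047} - \frac{989}{1001}\right)} = \sqrt{7888 + \frac{175715}{2049047}} = \sqrt{\frac{16163058451}{2049047}} = \frac{\sqrt{33118866429846197}}{2049047}$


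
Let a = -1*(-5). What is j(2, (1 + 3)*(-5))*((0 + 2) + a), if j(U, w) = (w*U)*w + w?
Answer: 5460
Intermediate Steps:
a = 5
j(U, w) = w + U*w**2 (j(U, w) = (U*w)*w + w = U*w**2 + w = w + U*w**2)
j(2, (1 + 3)*(-5))*((0 + 2) + a) = (((1 + 3)*(-5))*(1 + 2*((1 + 3)*(-5))))*((0 + 2) + 5) = ((4*(-5))*(1 + 2*(4*(-5))))*(2 + 5) = -20*(1 + 2*(-20))*7 = -20*(1 - 40)*7 = -20*(-39)*7 = 780*7 = 5460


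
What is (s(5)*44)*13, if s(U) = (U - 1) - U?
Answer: -572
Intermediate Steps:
s(U) = -1 (s(U) = (-1 + U) - U = -1)
(s(5)*44)*13 = -1*44*13 = -44*13 = -572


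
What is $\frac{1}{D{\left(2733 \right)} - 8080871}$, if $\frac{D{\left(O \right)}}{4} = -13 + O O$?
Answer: $\frac{1}{21796233} \approx 4.5879 \cdot 10^{-8}$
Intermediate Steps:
$D{\left(O \right)} = -52 + 4 O^{2}$ ($D{\left(O \right)} = 4 \left(-13 + O O\right) = 4 \left(-13 + O^{2}\right) = -52 + 4 O^{2}$)
$\frac{1}{D{\left(2733 \right)} - 8080871} = \frac{1}{\left(-52 + 4 \cdot 2733^{2}\right) - 8080871} = \frac{1}{\left(-52 + 4 \cdot 7469289\right) - 8080871} = \frac{1}{\left(-52 + 29877156\right) - 8080871} = \frac{1}{29877104 - 8080871} = \frac{1}{21796233}$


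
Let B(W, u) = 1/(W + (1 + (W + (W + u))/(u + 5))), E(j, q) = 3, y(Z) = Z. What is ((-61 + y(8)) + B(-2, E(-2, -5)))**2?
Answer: 235225/81 ≈ 2904.0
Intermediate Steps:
B(W, u) = 1/(1 + W + (u + 2*W)/(5 + u)) (B(W, u) = 1/(W + (1 + (u + 2*W)/(5 + u))) = 1/(1 + W + (u + 2*W)/(5 + u)))
((-61 + y(8)) + B(-2, E(-2, -5)))**2 = ((-61 + 8) + (5 + 3)/(5 + 2*3 + 7*(-2) - 2*3))**2 = (-53 + 8/(5 + 6 - 14 - 6))**2 = (-53 + 8/(-9))**2 = (-53 - 1/9*8)**2 = (-53 - 8/9)**2 = (-485/9)**2 = 235225/81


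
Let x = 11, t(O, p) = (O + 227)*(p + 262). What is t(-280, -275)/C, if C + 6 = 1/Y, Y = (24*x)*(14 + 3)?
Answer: -3092232/26927 ≈ -114.84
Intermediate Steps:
t(O, p) = (227 + O)*(262 + p)
Y = 4488 (Y = (24*11)*(14 + 3) = 264*17 = 4488)
C = -26927/4488 (C = -6 + 1/4488 = -26927/4488 ≈ -5.9998)
t(-280, -275)/C = (59474 + 227*(-275) + 262*(-280) - 280*(-275))/(-26927/4488) = (59474 - 62425 - 73360 + 77000)*(-4488/26927) = 689*(-4488/26927) = -3092232/26927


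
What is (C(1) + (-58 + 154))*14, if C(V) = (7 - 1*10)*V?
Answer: 1302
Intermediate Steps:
C(V) = -3*V (C(V) = (7 - 10)*V = -3*V)
(C(1) + (-58 + 154))*14 = (-3*1 + (-58 + 154))*14 = (-3 + 96)*14 = 93*14 = 1302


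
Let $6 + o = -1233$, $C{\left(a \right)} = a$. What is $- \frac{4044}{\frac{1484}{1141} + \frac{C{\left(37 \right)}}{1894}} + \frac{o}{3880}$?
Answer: $- \frac{1614858475147}{527109640} \approx -3063.6$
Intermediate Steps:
$o = -1239$ ($o = -6 - 1233 = -1239$)
$- \frac{4044}{\frac{1484}{1141} + \frac{C{\left(37 \right)}}{1894}} + \frac{o}{3880} = - \frac{4044}{\frac{1484}{1141} + \frac{37}{1894}} - \frac{1239}{3880} = - \frac{4044}{1484 \cdot \frac{1}{1141} + 37 \cdot \frac{1}{1894}} - \frac{1239}{3880} = - \frac{4044}{\frac{212}{163} + \frac{37}{1894}} - \frac{1239}{3880} = - \frac{4044}{\frac{407559}{308722}} - \frac{1239}{3880} = \left(-4044\right) \frac{308722}{407559} - \frac{1239}{3880} = - \frac{416157256}{135853} - \frac{1239}{3880} = - \frac{1614858475147}{527109640}$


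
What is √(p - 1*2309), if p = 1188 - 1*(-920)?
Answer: I*√201 ≈ 14.177*I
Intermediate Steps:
p = 2108 (p = 1188 + 920 = 2108)
√(p - 1*2309) = √(2108 - 1*2309) = √(2108 - 2309) = √(-201) = I*√201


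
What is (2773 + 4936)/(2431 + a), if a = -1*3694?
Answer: -7709/1263 ≈ -6.1037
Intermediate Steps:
a = -3694
(2773 + 4936)/(2431 + a) = (2773 + 4936)/(2431 - 3694) = 7709/(-1263) = 7709*(-1/1263) = -7709/1263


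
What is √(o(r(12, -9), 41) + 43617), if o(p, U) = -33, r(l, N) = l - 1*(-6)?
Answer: 8*√681 ≈ 208.77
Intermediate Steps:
r(l, N) = 6 + l (r(l, N) = l + 6 = 6 + l)
√(o(r(12, -9), 41) + 43617) = √(-33 + 43617) = √43584 = 8*√681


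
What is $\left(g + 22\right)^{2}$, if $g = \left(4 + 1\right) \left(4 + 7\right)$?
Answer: $5929$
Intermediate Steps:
$g = 55$ ($g = 5 \cdot 11 = 55$)
$\left(g + 22\right)^{2} = \left(55 + 22\right)^{2} = 77^{2} = 5929$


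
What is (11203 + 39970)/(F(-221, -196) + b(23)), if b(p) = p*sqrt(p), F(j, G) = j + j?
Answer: -22618466/183197 - 1176979*sqrt(23)/183197 ≈ -154.28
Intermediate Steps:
F(j, G) = 2*j
b(p) = p**(3/2)
(11203 + 39970)/(F(-221, -196) + b(23)) = (11203 + 39970)/(2*(-221) + 23**(3/2)) = 51173/(-442 + 23*sqrt(23))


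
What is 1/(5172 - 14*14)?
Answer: 1/4976 ≈ 0.00020096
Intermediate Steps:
1/(5172 - 14*14) = 1/(5172 - 196) = 1/4976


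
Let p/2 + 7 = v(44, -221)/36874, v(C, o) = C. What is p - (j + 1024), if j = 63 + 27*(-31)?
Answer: -4867324/18437 ≈ -264.00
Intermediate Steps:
j = -774 (j = 63 - 837 = -774)
p = -258074/18437 (p = -14 + 2*(44/36874) = -14 + 2*(44*(1/36874)) = -14 + 2*(22/18437) = -14 + 44/18437 = -258074/18437 ≈ -13.998)
p - (j + 1024) = -258074/18437 - (-774 + 1024) = -258074/18437 - 1*250 = -258074/18437 - 250 = -4867324/18437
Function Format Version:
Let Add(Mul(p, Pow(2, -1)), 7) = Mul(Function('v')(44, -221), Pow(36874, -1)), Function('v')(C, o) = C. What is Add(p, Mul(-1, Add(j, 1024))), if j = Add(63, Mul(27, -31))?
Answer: Rational(-4867324, 18437) ≈ -264.00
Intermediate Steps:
j = -774 (j = Add(63, -837) = -774)
p = Rational(-258074, 18437) (p = Add(-14, Mul(2, Mul(44, Pow(36874, -1)))) = Add(-14, Mul(2, Mul(44, Rational(1, 36874)))) = Add(-14, Mul(2, Rational(22, 18437))) = Add(-14, Rational(44, 18437)) = Rational(-258074, 18437) ≈ -13.998)
Add(p, Mul(-1, Add(j, 1024))) = Add(Rational(-258074, 18437), Mul(-1, Add(-774, 1024))) = Add(Rational(-258074, 18437), Mul(-1, 250)) = Add(Rational(-258074, 18437), -250) = Rational(-4867324, 18437)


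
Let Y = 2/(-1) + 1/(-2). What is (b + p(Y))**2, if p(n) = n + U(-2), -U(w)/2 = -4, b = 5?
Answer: 441/4 ≈ 110.25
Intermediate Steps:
U(w) = 8 (U(w) = -2*(-4) = 8)
Y = -5/2 (Y = 2*(-1) + 1*(-1/2) = -2 - 1/2 = -5/2 ≈ -2.5000)
p(n) = 8 + n (p(n) = n + 8 = 8 + n)
(b + p(Y))**2 = (5 + (8 - 5/2))**2 = (5 + 11/2)**2 = (21/2)**2 = 441/4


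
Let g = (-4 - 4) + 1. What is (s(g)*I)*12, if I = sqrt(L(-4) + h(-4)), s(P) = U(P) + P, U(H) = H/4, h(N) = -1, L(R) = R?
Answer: -105*I*sqrt(5) ≈ -234.79*I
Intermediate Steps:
U(H) = H/4 (U(H) = H*(1/4) = H/4)
g = -7 (g = -8 + 1 = -7)
s(P) = 5*P/4 (s(P) = P/4 + P = 5*P/4)
I = I*sqrt(5) (I = sqrt(-4 - 1) = sqrt(-5) = I*sqrt(5) ≈ 2.2361*I)
(s(g)*I)*12 = (((5/4)*(-7))*(I*sqrt(5)))*12 = -35*I*sqrt(5)/4*12 = -105*I*sqrt(5)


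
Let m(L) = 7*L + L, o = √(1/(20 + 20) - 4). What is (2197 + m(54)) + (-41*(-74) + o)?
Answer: 5663 + I*√1590/20 ≈ 5663.0 + 1.9937*I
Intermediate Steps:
o = I*√1590/20 (o = √(1/40 - 4) = √(-159/40) = I*√1590/20 ≈ 1.9937*I)
m(L) = 8*L
(2197 + m(54)) + (-41*(-74) + o) = (2197 + 8*54) + (-41*(-74) + I*√1590/20) = (2197 + 432) + (3034 + I*√1590/20) = 2629 + (3034 + I*√1590/20) = 5663 + I*√1590/20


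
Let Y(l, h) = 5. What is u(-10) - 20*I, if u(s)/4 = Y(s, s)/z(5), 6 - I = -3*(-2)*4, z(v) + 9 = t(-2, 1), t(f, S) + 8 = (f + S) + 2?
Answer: 1435/4 ≈ 358.75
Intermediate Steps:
t(f, S) = -6 + S + f (t(f, S) = -8 + ((f + S) + 2) = -8 + ((S + f) + 2) = -8 + (2 + S + f) = -6 + S + f)
z(v) = -16 (z(v) = -9 + (-6 + 1 - 2) = -9 - 7 = -16)
I = -18 (I = 6 - (-3*(-2))*4 = 6 - 6*4 = 6 - 1*24 = 6 - 24 = -18)
u(s) = -5/4 (u(s) = 4*(5/(-16)) = 4*(5*(-1/16)) = 4*(-5/16) = -5/4)
u(-10) - 20*I = -5/4 - 20*(-18) = -5/4 + 360 = 1435/4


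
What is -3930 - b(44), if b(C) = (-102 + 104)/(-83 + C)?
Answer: -153268/39 ≈ -3929.9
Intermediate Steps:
b(C) = 2/(-83 + C)
-3930 - b(44) = -3930 - 2/(-83 + 44) = -3930 - 2/(-39) = -3930 - 2*(-1)/39 = -3930 - 1*(-2/39) = -3930 + 2/39 = -153268/39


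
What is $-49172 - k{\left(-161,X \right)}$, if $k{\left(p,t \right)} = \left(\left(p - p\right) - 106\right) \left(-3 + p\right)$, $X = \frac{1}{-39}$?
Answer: $-66556$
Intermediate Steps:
$X = - \frac{1}{39} \approx -0.025641$
$k{\left(p,t \right)} = 318 - 106 p$ ($k{\left(p,t \right)} = \left(0 - 106\right) \left(-3 + p\right) = - 106 \left(-3 + p\right) = 318 - 106 p$)
$-49172 - k{\left(-161,X \right)} = -49172 - \left(318 - -17066\right) = -49172 - \left(318 + 17066\right) = -49172 - 17384 = -66556$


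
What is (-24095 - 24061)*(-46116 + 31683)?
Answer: 695035548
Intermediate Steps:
(-24095 - 24061)*(-46116 + 31683) = -48156*(-14433) = 695035548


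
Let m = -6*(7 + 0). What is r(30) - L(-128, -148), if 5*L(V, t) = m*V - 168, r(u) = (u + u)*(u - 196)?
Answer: -55008/5 ≈ -11002.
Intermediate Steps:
m = -42 (m = -6*7 = -42)
r(u) = 2*u*(-196 + u) (r(u) = (2*u)*(-196 + u) = 2*u*(-196 + u))
L(V, t) = -168/5 - 42*V/5 (L(V, t) = (-42*V - 168)/5 = (-168 - 42*V)/5 = -168/5 - 42*V/5)
r(30) - L(-128, -148) = 2*30*(-196 + 30) - (-168/5 - 42/5*(-128)) = 2*30*(-166) - (-168/5 + 5376/5) = -9960 - 1*5208/5 = -9960 - 5208/5 = -55008/5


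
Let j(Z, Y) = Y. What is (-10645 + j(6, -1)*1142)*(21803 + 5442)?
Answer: -321136815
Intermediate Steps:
(-10645 + j(6, -1)*1142)*(21803 + 5442) = (-10645 - 1*1142)*(21803 + 5442) = (-10645 - 1142)*27245 = -11787*27245 = -321136815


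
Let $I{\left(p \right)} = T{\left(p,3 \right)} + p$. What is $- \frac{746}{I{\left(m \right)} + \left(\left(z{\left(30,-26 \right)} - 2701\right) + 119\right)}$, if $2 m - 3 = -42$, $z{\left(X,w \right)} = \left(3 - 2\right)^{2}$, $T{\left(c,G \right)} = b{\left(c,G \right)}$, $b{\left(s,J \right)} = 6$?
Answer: $\frac{1492}{5189} \approx 0.28753$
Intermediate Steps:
$T{\left(c,G \right)} = 6$
$z{\left(X,w \right)} = 1$ ($z{\left(X,w \right)} = 1^{2} = 1$)
$m = - \frac{39}{2}$ ($m = \frac{3}{2} + \frac{1}{2} \left(-42\right) = \frac{3}{2} - 21 = - \frac{39}{2} \approx -19.5$)
$I{\left(p \right)} = 6 + p$
$- \frac{746}{I{\left(m \right)} + \left(\left(z{\left(30,-26 \right)} - 2701\right) + 119\right)} = - \frac{746}{\left(6 - \frac{39}{2}\right) + \left(\left(1 - 2701\right) + 119\right)} = - \frac{746}{- \frac{27}{2} + \left(-2700 + 119\right)} = - \frac{746}{- \frac{27}{2} - 2581} = - \frac{746}{- \frac{5189}{2}} = \left(-746\right) \left(- \frac{2}{5189}\right) = \frac{1492}{5189}$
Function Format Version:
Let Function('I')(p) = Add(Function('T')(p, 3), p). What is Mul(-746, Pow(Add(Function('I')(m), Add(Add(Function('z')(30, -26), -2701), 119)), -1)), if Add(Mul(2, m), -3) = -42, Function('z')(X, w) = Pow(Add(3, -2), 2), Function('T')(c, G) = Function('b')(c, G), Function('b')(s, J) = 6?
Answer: Rational(1492, 5189) ≈ 0.28753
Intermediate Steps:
Function('T')(c, G) = 6
Function('z')(X, w) = 1 (Function('z')(X, w) = Pow(1, 2) = 1)
m = Rational(-39, 2) (m = Add(Rational(3, 2), Mul(Rational(1, 2), -42)) = Add(Rational(3, 2), -21) = Rational(-39, 2) ≈ -19.500)
Function('I')(p) = Add(6, p)
Mul(-746, Pow(Add(Function('I')(m), Add(Add(Function('z')(30, -26), -2701), 119)), -1)) = Mul(-746, Pow(Add(Add(6, Rational(-39, 2)), Add(Add(1, -2701), 119)), -1)) = Mul(-746, Pow(Add(Rational(-27, 2), Add(-2700, 119)), -1)) = Mul(-746, Pow(Add(Rational(-27, 2), -2581), -1)) = Mul(-746, Pow(Rational(-5189, 2), -1)) = Mul(-746, Rational(-2, 5189)) = Rational(1492, 5189)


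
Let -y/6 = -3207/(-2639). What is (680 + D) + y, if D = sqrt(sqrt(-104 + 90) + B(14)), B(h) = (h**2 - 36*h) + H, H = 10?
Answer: 1775278/2639 + sqrt(-298 + I*sqrt(14)) ≈ 672.82 + 17.263*I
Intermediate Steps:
y = -19242/2639 (y = -(-19242)/(-2639) = -(-19242)*(-1)/2639 = -6*3207/2639 = -19242/2639 ≈ -7.2914)
B(h) = 10 + h**2 - 36*h (B(h) = (h**2 - 36*h) + 10 = 10 + h**2 - 36*h)
D = sqrt(-298 + I*sqrt(14)) (D = sqrt(sqrt(-104 + 90) + (10 + 14**2 - 36*14)) = sqrt(sqrt(-14) + (10 + 196 - 504)) = sqrt(I*sqrt(14) - 298) = sqrt(-298 + I*sqrt(14)) ≈ 0.1084 + 17.263*I)
(680 + D) + y = (680 + sqrt(-298 + I*sqrt(14))) - 19242/2639 = 1775278/2639 + sqrt(-298 + I*sqrt(14))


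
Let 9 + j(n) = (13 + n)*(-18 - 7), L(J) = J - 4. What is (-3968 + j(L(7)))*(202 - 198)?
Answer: -17508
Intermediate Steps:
L(J) = -4 + J
j(n) = -334 - 25*n (j(n) = -9 + (13 + n)*(-18 - 7) = -9 + (13 + n)*(-25) = -9 + (-325 - 25*n) = -334 - 25*n)
(-3968 + j(L(7)))*(202 - 198) = (-3968 + (-334 - 25*(-4 + 7)))*(202 - 198) = (-3968 + (-334 - 25*3))*4 = (-3968 + (-334 - 75))*4 = (-3968 - 409)*4 = -4377*4 = -17508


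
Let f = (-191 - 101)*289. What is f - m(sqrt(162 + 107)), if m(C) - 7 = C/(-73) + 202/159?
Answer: -13419007/159 + sqrt(269)/73 ≈ -84396.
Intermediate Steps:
f = -84388 (f = -292*289 = -84388)
m(C) = 1315/159 - C/73 (m(C) = 7 + (C/(-73) + 202/159) = 7 + (C*(-1/73) + 202*(1/159)) = 7 + (-C/73 + 202/159) = 7 + (202/159 - C/73) = 1315/159 - C/73)
f - m(sqrt(162 + 107)) = -84388 - (1315/159 - sqrt(162 + 107)/73) = -84388 - (1315/159 - sqrt(269)/73) = -84388 + (-1315/159 + sqrt(269)/73) = -13419007/159 + sqrt(269)/73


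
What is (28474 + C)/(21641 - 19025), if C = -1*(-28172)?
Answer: 9441/436 ≈ 21.654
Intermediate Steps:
C = 28172
(28474 + C)/(21641 - 19025) = (28474 + 28172)/(21641 - 19025) = 56646/2616 = 56646*(1/2616) = 9441/436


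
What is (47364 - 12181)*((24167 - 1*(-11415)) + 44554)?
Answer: 2819424888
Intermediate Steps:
(47364 - 12181)*((24167 - 1*(-11415)) + 44554) = 35183*((24167 + 11415) + 44554) = 35183*(35582 + 44554) = 35183*80136 = 2819424888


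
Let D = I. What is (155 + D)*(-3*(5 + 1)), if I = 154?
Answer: -5562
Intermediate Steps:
D = 154
(155 + D)*(-3*(5 + 1)) = (155 + 154)*(-3*(5 + 1)) = 309*(-3*6) = 309*(-18) = -5562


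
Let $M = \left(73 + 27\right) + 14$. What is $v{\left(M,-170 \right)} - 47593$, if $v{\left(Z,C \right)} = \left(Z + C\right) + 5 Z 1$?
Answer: $-47079$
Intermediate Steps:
$M = 114$ ($M = 100 + 14 = 114$)
$v{\left(Z,C \right)} = C + 6 Z$ ($v{\left(Z,C \right)} = \left(C + Z\right) + 5 Z = C + 6 Z$)
$v{\left(M,-170 \right)} - 47593 = \left(-170 + 6 \cdot 114\right) - 47593 = \left(-170 + 684\right) - 47593 = 514 - 47593 = -47079$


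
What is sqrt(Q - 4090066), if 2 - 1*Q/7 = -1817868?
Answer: 4*sqrt(539689) ≈ 2938.5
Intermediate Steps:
Q = 12725090 (Q = 14 - 7*(-1817868) = 14 + 12725076 = 12725090)
sqrt(Q - 4090066) = sqrt(12725090 - 4090066) = sqrt(8635024) = 4*sqrt(539689)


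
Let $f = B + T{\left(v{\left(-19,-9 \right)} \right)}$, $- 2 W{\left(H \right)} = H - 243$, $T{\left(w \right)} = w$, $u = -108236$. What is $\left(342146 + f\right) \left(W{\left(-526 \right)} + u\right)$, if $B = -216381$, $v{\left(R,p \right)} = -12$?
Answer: $- \frac{27125299359}{2} \approx -1.3563 \cdot 10^{10}$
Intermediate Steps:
$W{\left(H \right)} = \frac{243}{2} - \frac{H}{2}$ ($W{\left(H \right)} = - \frac{H - 243}{2} = - \frac{-243 + H}{2} = \frac{243}{2} - \frac{H}{2}$)
$f = -216393$ ($f = -216381 - 12 = -216393$)
$\left(342146 + f\right) \left(W{\left(-526 \right)} + u\right) = \left(342146 - 216393\right) \left(\left(\frac{243}{2} - -263\right) - 108236\right) = 125753 \left(\left(\frac{243}{2} + 263\right) - 108236\right) = 125753 \left(\frac{769}{2} - 108236\right) = 125753 \left(- \frac{215703}{2}\right) = - \frac{27125299359}{2}$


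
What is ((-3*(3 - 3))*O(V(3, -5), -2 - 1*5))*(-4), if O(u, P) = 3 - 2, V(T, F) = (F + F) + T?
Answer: 0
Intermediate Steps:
V(T, F) = T + 2*F (V(T, F) = 2*F + T = T + 2*F)
O(u, P) = 1
((-3*(3 - 3))*O(V(3, -5), -2 - 1*5))*(-4) = (-3*(3 - 3)*1)*(-4) = (-3*0*1)*(-4) = (0*1)*(-4) = 0*(-4) = 0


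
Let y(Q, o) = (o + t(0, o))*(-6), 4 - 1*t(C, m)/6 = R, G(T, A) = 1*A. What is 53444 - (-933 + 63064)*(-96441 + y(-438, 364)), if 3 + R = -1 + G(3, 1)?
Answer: 6143380331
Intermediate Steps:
G(T, A) = A
R = -3 (R = -3 + (-1 + 1) = -3 + 0 = -3)
t(C, m) = 42 (t(C, m) = 24 - 6*(-3) = 24 + 18 = 42)
y(Q, o) = -252 - 6*o (y(Q, o) = (o + 42)*(-6) = (42 + o)*(-6) = -252 - 6*o)
53444 - (-933 + 63064)*(-96441 + y(-438, 364)) = 53444 - (-933 + 63064)*(-96441 + (-252 - 6*364)) = 53444 - 62131*(-96441 + (-252 - 2184)) = 53444 - 62131*(-96441 - 2436) = 53444 - 62131*(-98877) = 53444 - 1*(-6143326887) = 53444 + 6143326887 = 6143380331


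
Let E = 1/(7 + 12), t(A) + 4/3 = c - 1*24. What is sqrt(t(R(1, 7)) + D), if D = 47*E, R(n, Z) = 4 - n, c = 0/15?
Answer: I*sqrt(74271)/57 ≈ 4.7812*I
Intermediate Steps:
c = 0 (c = 0*(1/15) = 0)
t(A) = -76/3 (t(A) = -4/3 + (0 - 1*24) = -4/3 + (0 - 24) = -4/3 - 24 = -76/3)
E = 1/19 ≈ 0.052632
D = 47/19 (D = 47*(1/19) = 47/19 ≈ 2.4737)
sqrt(t(R(1, 7)) + D) = sqrt(-76/3 + 47/19) = sqrt(-1303/57) = I*sqrt(74271)/57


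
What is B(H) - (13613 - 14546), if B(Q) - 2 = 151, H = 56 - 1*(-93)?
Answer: 1086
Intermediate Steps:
H = 149 (H = 56 + 93 = 149)
B(Q) = 153 (B(Q) = 2 + 151 = 153)
B(H) - (13613 - 14546) = 153 - (13613 - 14546) = 153 - 1*(-933) = 153 + 933 = 1086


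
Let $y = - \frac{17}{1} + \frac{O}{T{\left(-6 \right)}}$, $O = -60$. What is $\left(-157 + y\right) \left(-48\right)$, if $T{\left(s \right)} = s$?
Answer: $7872$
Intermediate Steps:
$y = -7$ ($y = - \frac{17}{1} - \frac{60}{-6} = \left(-17\right) 1 - -10 = -17 + 10 = -7$)
$\left(-157 + y\right) \left(-48\right) = \left(-157 - 7\right) \left(-48\right) = \left(-164\right) \left(-48\right) = 7872$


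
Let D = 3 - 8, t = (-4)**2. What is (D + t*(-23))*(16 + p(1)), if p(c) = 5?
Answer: -7833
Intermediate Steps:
t = 16
D = -5
(D + t*(-23))*(16 + p(1)) = (-5 + 16*(-23))*(16 + 5) = (-5 - 368)*21 = -373*21 = -7833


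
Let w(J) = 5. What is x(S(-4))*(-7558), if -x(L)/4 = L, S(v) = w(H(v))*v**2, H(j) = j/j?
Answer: 2418560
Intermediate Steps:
H(j) = 1
S(v) = 5*v**2
x(L) = -4*L
x(S(-4))*(-7558) = -20*(-4)**2*(-7558) = -20*16*(-7558) = -4*80*(-7558) = -320*(-7558) = 2418560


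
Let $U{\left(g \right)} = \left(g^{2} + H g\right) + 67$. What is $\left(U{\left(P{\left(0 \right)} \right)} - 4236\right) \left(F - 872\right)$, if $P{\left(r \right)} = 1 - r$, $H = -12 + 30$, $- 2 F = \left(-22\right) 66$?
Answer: $605900$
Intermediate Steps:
$F = 726$ ($F = - \frac{\left(-22\right) 66}{2} = \left(- \frac{1}{2}\right) \left(-1452\right) = 726$)
$H = 18$
$U{\left(g \right)} = 67 + g^{2} + 18 g$ ($U{\left(g \right)} = \left(g^{2} + 18 g\right) + 67 = 67 + g^{2} + 18 g$)
$\left(U{\left(P{\left(0 \right)} \right)} - 4236\right) \left(F - 872\right) = \left(\left(67 + \left(1 - 0\right)^{2} + 18 \left(1 - 0\right)\right) - 4236\right) \left(726 - 872\right) = \left(\left(67 + \left(1 + 0\right)^{2} + 18 \left(1 + 0\right)\right) - 4236\right) \left(-146\right) = \left(\left(67 + 1^{2} + 18 \cdot 1\right) - 4236\right) \left(-146\right) = \left(\left(67 + 1 + 18\right) - 4236\right) \left(-146\right) = \left(86 - 4236\right) \left(-146\right) = \left(-4150\right) \left(-146\right) = 605900$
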